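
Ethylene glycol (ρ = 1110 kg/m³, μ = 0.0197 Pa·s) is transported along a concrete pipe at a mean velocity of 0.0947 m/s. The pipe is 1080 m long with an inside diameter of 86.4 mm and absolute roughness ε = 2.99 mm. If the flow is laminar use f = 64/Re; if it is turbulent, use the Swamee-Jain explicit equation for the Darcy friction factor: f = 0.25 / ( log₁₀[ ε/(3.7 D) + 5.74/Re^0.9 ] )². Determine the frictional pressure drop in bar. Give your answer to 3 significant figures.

Reynolds number Re = ρVD/μ = 1110 · 0.0947 · 0.0864 / 0.0197 = 461.
Re < 2300 → laminar flow, so f = 64/Re = 64/461 = 0.1388 (the turbulent correlation is not needed).
Darcy-Weisbach: ΔP = f(L/D)(ρV²/2) = 0.1388·(1080/0.0864)·(1110·0.0947²/2) = 0.1388·1.25e+04·4.977 = 8637 Pa.
ΔP = 8637 Pa = 0.0864 bar.

ΔP ≈ 0.0864 bar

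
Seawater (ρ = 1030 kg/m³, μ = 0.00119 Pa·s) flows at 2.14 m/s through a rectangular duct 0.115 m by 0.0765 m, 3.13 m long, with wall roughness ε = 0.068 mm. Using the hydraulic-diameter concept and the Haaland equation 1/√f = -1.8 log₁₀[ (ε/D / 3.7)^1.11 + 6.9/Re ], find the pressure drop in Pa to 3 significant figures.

Hydraulic diameter D_h = 4A/P = 4·(0.115·0.0765)/(2·(0.115+0.0765)) = 0.03519/0.383 = 0.09188 m.
Re = ρVD_h/μ = 1030·2.14·0.09188/0.00119 = 1.702e+05.
ε/D_h = 6.8e-05/0.09188 = 0.00074; Haaland gives 1/√f = -1.8 log₁₀[7.84e-05+4.05e-05] = 7.065, so f = 0.02004.
ΔP = f(L/D_h)(ρV²/2) = 0.02004·3.13/0.09188·2358 = 1610 Pa.

ΔP ≈ 1610 Pa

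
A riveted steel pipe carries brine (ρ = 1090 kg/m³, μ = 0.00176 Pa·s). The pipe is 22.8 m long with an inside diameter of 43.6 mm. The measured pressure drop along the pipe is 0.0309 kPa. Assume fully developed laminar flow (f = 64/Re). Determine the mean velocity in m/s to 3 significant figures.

For laminar flow, f = 64/Re with Re = ρVD/μ, so Darcy-Weisbach reduces to ΔP = 32μLV/D². Solving for V: V = ΔP·D²/(32μL) = 30.9·(0.0436)²/(32·0.00176·22.8) = 0.04574 m/s.
Check: Re = ρVD/μ = 1090·0.04574·0.0436/0.00176 = 1235 < 2300, so the laminar assumption holds.

V ≈ 0.0457 m/s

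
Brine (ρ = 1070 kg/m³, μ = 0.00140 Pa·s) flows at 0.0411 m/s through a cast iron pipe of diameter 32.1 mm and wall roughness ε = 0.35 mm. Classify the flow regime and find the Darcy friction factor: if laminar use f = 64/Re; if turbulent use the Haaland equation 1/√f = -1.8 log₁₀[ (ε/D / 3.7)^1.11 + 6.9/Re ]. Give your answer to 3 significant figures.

Re = ρVD/μ = 1070·0.0411·0.0321/0.0014 = 1008.
Re < 2300 → laminar, so f = 64/Re = 0.06347 (roughness is irrelevant in laminar flow).

f ≈ 0.0635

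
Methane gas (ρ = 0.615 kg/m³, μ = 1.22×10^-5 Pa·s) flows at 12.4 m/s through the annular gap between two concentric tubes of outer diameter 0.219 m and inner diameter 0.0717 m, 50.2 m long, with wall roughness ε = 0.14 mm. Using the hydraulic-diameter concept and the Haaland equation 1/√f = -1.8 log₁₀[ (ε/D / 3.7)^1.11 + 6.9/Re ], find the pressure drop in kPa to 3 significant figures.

Hydraulic diameter D_h = 4A/P = D_o - D_i = 0.219 - 0.0717 = 0.1473 m.
Re = ρVD_h/μ = 0.615·12.4·0.1473/1.22e-05 = 9.207e+04.
ε/D_h = 0.00014/0.1473 = 0.00095; Haaland gives 1/√f = -1.8 log₁₀[0.000103+7.49e-05] = 6.747, so f = 0.02196.
ΔP = f(L/D_h)(ρV²/2) = 0.02196·50.2/0.1473·47.28 = 353.9 Pa.
ΔP = 0.354 kPa.

ΔP ≈ 0.354 kPa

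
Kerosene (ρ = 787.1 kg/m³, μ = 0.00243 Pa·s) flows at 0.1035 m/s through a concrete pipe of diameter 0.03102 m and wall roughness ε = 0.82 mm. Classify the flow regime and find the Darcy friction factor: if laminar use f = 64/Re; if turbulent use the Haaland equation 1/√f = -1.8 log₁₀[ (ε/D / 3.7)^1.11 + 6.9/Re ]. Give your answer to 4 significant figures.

Re = ρVD/μ = 787.1·0.1035·0.03102/0.00243 = 1040.
Re < 2300 → laminar, so f = 64/Re = 0.06154 (roughness is irrelevant in laminar flow).

f ≈ 0.06154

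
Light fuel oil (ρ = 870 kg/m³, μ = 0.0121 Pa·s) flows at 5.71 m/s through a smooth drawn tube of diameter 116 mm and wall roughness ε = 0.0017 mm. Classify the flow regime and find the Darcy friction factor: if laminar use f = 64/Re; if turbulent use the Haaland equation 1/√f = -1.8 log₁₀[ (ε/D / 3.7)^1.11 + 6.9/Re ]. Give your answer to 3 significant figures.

f ≈ 0.0210

Re = ρVD/μ = 870·5.71·0.116/0.0121 = 4.762e+04.
Re > 4000 → turbulent. ε/D = 1.7e-06/0.116 = 1.47e-05; Haaland: 1/√f = -1.8 log₁₀[1.01e-06 + 0.000145] = 6.905, so f = 0.02098.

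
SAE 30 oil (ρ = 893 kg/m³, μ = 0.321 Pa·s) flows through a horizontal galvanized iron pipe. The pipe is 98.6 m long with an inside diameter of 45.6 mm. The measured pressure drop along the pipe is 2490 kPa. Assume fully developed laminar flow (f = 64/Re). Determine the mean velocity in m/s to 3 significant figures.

V ≈ 5.11 m/s

For laminar flow, f = 64/Re with Re = ρVD/μ, so Darcy-Weisbach reduces to ΔP = 32μLV/D². Solving for V: V = ΔP·D²/(32μL) = 2.49e+06·(0.0456)²/(32·0.321·98.6) = 5.112 m/s.
Check: Re = ρVD/μ = 893·5.112·0.0456/0.321 = 648.5 < 2300, so the laminar assumption holds.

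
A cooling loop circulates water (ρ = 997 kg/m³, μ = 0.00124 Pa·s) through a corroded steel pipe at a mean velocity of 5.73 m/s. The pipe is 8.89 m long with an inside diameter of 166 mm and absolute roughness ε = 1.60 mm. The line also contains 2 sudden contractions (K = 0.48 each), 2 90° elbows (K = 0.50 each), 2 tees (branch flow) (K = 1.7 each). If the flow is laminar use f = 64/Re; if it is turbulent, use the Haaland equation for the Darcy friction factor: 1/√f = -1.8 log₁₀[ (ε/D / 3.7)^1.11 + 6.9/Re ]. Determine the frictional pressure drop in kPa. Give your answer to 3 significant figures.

Reynolds number Re = ρVD/μ = 997 · 5.73 · 0.166 / 0.00124 = 7.648e+05.
Re > 4000 → turbulent. Relative roughness ε/D = 0.0016/0.166 = 0.00964. Haaland: 1/√f = -1.8 log₁₀[(0.00964/3.7)^1.11 + 6.9/7.648e+05] = -1.8 log₁₀[0.00135 + 9.02e-06] = 5.158, so f = 0.03759.
Total minor-loss coefficient ΣK = 2·0.48 + 2·0.5 + 2·1.7 = 5.36.
ΔP = [f·L/D + ΣK]·(ρV²/2) = [0.03759·8.89/0.166 + 5.36]·(997·5.73²/2) = [2.013 + 5.36]·1.637e+04 = 1.207e+05 Pa.
ΔP = 1.207e+05 Pa = 121 kPa.

ΔP ≈ 121 kPa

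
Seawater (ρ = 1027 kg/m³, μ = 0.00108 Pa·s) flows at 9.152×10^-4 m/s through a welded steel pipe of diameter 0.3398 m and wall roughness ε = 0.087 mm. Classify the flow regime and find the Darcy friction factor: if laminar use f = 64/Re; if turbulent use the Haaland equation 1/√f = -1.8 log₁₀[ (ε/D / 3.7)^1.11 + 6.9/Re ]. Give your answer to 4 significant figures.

Re = ρVD/μ = 1027·0.0009152·0.3398/0.00108 = 295.7.
Re < 2300 → laminar, so f = 64/Re = 0.2164 (roughness is irrelevant in laminar flow).

f ≈ 0.2164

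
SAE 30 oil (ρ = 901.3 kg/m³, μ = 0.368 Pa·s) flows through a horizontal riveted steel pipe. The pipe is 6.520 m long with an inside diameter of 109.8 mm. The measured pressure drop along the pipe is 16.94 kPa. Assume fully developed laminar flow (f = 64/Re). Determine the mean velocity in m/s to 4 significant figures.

V ≈ 2.660 m/s

For laminar flow, f = 64/Re with Re = ρVD/μ, so Darcy-Weisbach reduces to ΔP = 32μLV/D². Solving for V: V = ΔP·D²/(32μL) = 1.694e+04·(0.1098)²/(32·0.368·6.52) = 2.66 m/s.
Check: Re = ρVD/μ = 901.3·2.66·0.1098/0.368 = 715.3 < 2300, so the laminar assumption holds.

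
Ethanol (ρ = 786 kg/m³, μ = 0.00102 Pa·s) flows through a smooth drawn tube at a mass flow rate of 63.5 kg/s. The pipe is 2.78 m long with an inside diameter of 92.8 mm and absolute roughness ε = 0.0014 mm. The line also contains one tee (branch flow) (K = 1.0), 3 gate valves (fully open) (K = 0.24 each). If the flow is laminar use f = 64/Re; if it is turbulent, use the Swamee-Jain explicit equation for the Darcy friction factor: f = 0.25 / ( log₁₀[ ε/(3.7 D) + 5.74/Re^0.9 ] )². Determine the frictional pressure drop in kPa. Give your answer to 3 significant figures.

ΔP ≈ 117 kPa

A = πD²/4 = π(0.0928)²/4 = 0.006764 m²; mean velocity V = ṁ/(ρA) = 63.5/(786 · 0.006764) = 11.94 m/s.
Reynolds number Re = ρVD/μ = 786 · 11.94 · 0.0928 / 0.00102 = 8.542e+05.
Re > 4000 → turbulent. Relative roughness ε/D = 1.4e-06/0.0928 = 1.51e-05. Swamee-Jain: f = 0.25/(log₁₀[1.51e-05/3.7 + 5.74/8.542e+05^0.9])² = 0.25/(log₁₀[4.08e-06 + 2.63e-05])² = 0.25/(-4.517)² = 0.01225.
Total minor-loss coefficient ΣK = 1·1 + 3·0.24 = 1.72.
ΔP = [f·L/D + ΣK]·(ρV²/2) = [0.01225·2.78/0.0928 + 1.72]·(786·11.94²/2) = [0.3671 + 1.72]·5.607e+04 = 1.17e+05 Pa.
ΔP = 1.17e+05 Pa = 117 kPa.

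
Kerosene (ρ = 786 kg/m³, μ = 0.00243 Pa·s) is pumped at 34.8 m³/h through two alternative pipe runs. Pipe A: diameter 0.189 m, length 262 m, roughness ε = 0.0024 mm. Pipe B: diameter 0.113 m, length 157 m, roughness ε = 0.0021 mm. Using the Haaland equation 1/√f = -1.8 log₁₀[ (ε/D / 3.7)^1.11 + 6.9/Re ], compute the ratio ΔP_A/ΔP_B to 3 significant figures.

ΔP_A/ΔP_B ≈ 0.144

Pipe A: V = Q/A = 0.009667/0.02806 = 0.3446 m/s; Re = 2.106e+04; ε/D = 1.27e-05; Haaland → f = 0.02543; ΔP_A = f(L/D)(ρV²/2) = 1645 Pa.
Pipe B: V = Q/A = 0.009667/0.01003 = 0.9639 m/s; Re = 3.523e+04; ε/D = 1.86e-05; Haaland → f = 0.02248; ΔP_B = f(L/D)(ρV²/2) = 1.141e+04 Pa.
ΔP_A/ΔP_B = 1645/1.141e+04 = 0.144.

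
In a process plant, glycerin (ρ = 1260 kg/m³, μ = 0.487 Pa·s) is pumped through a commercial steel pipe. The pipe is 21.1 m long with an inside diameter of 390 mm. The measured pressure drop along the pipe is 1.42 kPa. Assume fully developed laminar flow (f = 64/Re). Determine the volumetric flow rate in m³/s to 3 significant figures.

Q ≈ 0.0785 m³/s

For laminar flow, f = 64/Re with Re = ρVD/μ, so Darcy-Weisbach reduces to ΔP = 32μLV/D². Solving for V: V = ΔP·D²/(32μL) = 1420·(0.39)²/(32·0.487·21.1) = 0.6568 m/s.
Check: Re = ρVD/μ = 1260·0.6568·0.39/0.487 = 662.8 < 2300, so the laminar assumption holds.
Q = V·A = 0.6568·(π/4·0.39²) = 0.07846 m³/s = 0.0785 m³/s.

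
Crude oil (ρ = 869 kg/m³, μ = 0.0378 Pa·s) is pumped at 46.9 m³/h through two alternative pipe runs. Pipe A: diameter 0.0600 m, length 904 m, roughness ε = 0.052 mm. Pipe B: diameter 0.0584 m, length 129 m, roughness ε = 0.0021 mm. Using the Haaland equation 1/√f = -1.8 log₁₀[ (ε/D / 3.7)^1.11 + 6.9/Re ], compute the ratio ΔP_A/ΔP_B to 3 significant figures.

Pipe A: V = Q/A = 0.01303/0.002827 = 4.608 m/s; Re = 6356; ε/D = 0.000867; Haaland → f = 0.03599; ΔP_A = f(L/D)(ρV²/2) = 5.002e+06 Pa.
Pipe B: V = Q/A = 0.01303/0.002679 = 4.864 m/s; Re = 6530; ε/D = 3.6e-05; Haaland → f = 0.03487; ΔP_B = f(L/D)(ρV²/2) = 7.917e+05 Pa.
ΔP_A/ΔP_B = 5.002e+06/7.917e+05 = 6.32.

ΔP_A/ΔP_B ≈ 6.32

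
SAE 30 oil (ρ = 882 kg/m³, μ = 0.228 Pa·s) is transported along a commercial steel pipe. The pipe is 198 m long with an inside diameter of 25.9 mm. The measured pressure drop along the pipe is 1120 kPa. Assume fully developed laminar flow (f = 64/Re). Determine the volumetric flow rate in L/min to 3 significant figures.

Q ≈ 16.4 L/min

For laminar flow, f = 64/Re with Re = ρVD/μ, so Darcy-Weisbach reduces to ΔP = 32μLV/D². Solving for V: V = ΔP·D²/(32μL) = 1.12e+06·(0.0259)²/(32·0.228·198) = 0.5201 m/s.
Check: Re = ρVD/μ = 882·0.5201·0.0259/0.228 = 52.11 < 2300, so the laminar assumption holds.
Q = V·A = 0.5201·(π/4·0.0259²) = 0.000274 m³/s = 16.4 L/min.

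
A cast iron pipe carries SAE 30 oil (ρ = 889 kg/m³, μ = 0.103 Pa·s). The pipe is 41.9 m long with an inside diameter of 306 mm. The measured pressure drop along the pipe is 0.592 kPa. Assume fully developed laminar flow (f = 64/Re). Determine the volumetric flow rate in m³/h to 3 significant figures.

Q ≈ 106 m³/h

For laminar flow, f = 64/Re with Re = ρVD/μ, so Darcy-Weisbach reduces to ΔP = 32μLV/D². Solving for V: V = ΔP·D²/(32μL) = 592·(0.306)²/(32·0.103·41.9) = 0.4014 m/s.
Check: Re = ρVD/μ = 889·0.4014·0.306/0.103 = 1060 < 2300, so the laminar assumption holds.
Q = V·A = 0.4014·(π/4·0.306²) = 0.02952 m³/s = 106 m³/h.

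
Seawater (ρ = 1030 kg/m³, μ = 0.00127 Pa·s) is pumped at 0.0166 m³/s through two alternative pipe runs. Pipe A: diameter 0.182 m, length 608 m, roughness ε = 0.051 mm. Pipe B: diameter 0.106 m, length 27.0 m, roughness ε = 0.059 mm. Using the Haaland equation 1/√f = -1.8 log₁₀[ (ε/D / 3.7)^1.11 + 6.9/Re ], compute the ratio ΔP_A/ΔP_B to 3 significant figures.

ΔP_A/ΔP_B ≈ 1.51

Pipe A: V = Q/A = 0.0166/0.02602 = 0.6381 m/s; Re = 9.418e+04; ε/D = 0.00028; Haaland → f = 0.01929; ΔP_A = f(L/D)(ρV²/2) = 1.351e+04 Pa.
Pipe B: V = Q/A = 0.0166/0.008825 = 1.881 m/s; Re = 1.617e+05; ε/D = 0.000557; Haaland → f = 0.01928; ΔP_B = f(L/D)(ρV²/2) = 8950 Pa.
ΔP_A/ΔP_B = 1.351e+04/8950 = 1.51.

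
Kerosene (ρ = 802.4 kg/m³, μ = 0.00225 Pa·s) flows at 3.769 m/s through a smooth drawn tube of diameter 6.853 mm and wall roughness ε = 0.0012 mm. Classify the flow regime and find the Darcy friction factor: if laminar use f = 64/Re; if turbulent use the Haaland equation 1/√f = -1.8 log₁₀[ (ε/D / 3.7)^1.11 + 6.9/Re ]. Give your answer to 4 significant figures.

Re = ρVD/μ = 802.4·3.769·0.006853/0.00225 = 9211.
Re > 4000 → turbulent. ε/D = 1.2e-06/0.006853 = 0.000175; Haaland: 1/√f = -1.8 log₁₀[1.58e-05 + 0.000749] = 5.609, so f = 0.03178.

f ≈ 0.03178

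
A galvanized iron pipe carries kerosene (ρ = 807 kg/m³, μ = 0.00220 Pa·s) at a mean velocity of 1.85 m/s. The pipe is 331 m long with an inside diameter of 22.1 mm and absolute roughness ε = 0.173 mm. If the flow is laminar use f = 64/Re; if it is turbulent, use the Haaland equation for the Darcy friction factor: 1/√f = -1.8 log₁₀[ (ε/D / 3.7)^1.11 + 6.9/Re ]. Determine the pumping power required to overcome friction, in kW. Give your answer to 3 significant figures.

P ≈ 0.572 kW

Reynolds number Re = ρVD/μ = 807 · 1.85 · 0.0221 / 0.0022 = 1.5e+04.
Re > 4000 → turbulent. Relative roughness ε/D = 0.000173/0.0221 = 0.00783. Haaland: 1/√f = -1.8 log₁₀[(0.00783/3.7)^1.11 + 6.9/1.5e+04] = -1.8 log₁₀[0.00107 + 0.00046] = 5.065, so f = 0.03898.
Darcy-Weisbach: ΔP = f(L/D)(ρV²/2) = 0.03898·(331/0.0221)·(807·1.85²/2) = 0.03898·1.498e+04·1381 = 8.062e+05 Pa.
Q = V·A = 1.85·0.0003836 = 0.0007097 m³/s.
Pumping power P = QΔP = 0.0007097·8.062e+05 = 572.1 W = 0.572 kW.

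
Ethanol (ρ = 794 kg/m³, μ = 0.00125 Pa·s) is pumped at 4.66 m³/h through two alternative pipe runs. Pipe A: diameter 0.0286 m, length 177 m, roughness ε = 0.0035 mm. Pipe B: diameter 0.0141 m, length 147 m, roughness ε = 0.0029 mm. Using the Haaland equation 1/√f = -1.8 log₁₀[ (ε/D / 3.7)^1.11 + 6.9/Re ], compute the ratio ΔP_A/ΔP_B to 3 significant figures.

ΔP_A/ΔP_B ≈ 0.0400

Pipe A: V = Q/A = 0.001294/0.0006424 = 2.015 m/s; Re = 3.66e+04; ε/D = 0.000122; Haaland → f = 0.02253; ΔP_A = f(L/D)(ρV²/2) = 2.248e+05 Pa.
Pipe B: V = Q/A = 0.001294/0.0001561 = 8.29 m/s; Re = 7.425e+04; ε/D = 0.000206; Haaland → f = 0.01977; ΔP_B = f(L/D)(ρV²/2) = 5.623e+06 Pa.
ΔP_A/ΔP_B = 2.248e+05/5.623e+06 = 0.0400.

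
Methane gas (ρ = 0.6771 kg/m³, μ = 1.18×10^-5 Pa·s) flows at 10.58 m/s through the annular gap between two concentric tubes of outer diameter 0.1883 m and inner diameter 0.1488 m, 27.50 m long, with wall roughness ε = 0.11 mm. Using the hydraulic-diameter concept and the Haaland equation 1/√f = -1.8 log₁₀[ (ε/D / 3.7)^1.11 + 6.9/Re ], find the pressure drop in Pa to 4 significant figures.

ΔP ≈ 794.5 Pa

Hydraulic diameter D_h = 4A/P = D_o - D_i = 0.1883 - 0.1488 = 0.0395 m.
Re = ρVD_h/μ = 0.6771·10.58·0.0395/1.18e-05 = 2.398e+04.
ε/D_h = 0.00011/0.0395 = 0.00278; Haaland gives 1/√f = -1.8 log₁₀[0.000341+0.000288] = 5.762, so f = 0.03011.
ΔP = f(L/D_h)(ρV²/2) = 0.03011·27.5/0.0395·37.9 = 794.5 Pa.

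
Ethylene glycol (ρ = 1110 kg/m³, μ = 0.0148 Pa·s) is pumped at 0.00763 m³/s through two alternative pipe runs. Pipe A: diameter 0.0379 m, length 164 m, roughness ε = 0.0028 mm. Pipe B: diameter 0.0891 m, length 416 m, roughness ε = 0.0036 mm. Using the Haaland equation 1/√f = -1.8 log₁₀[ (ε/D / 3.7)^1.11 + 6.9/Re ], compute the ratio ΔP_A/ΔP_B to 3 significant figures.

Pipe A: V = Q/A = 0.00763/0.001128 = 6.763 m/s; Re = 1.922e+04; ε/D = 7.39e-05; Haaland → f = 0.02612; ΔP_A = f(L/D)(ρV²/2) = 2.869e+06 Pa.
Pipe B: V = Q/A = 0.00763/0.006235 = 1.224 m/s; Re = 8177; ε/D = 4.04e-05; Haaland → f = 0.0327; ΔP_B = f(L/D)(ρV²/2) = 1.269e+05 Pa.
ΔP_A/ΔP_B = 2.869e+06/1.269e+05 = 22.6.

ΔP_A/ΔP_B ≈ 22.6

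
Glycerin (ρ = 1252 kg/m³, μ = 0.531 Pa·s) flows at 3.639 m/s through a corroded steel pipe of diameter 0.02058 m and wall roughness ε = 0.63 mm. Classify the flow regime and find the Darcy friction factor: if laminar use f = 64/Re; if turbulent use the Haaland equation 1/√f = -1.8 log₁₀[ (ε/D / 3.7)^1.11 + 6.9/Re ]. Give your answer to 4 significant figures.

f ≈ 0.3624

Re = ρVD/μ = 1252·3.639·0.02058/0.531 = 176.6.
Re < 2300 → laminar, so f = 64/Re = 0.3624 (roughness is irrelevant in laminar flow).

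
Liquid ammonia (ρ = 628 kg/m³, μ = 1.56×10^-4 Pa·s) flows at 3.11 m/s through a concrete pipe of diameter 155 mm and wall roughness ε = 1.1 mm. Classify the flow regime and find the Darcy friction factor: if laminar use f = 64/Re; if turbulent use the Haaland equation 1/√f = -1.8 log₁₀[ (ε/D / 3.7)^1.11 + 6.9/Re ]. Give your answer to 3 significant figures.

f ≈ 0.0340

Re = ρVD/μ = 628·3.11·0.155/0.000156 = 1.941e+06.
Re > 4000 → turbulent. ε/D = 0.0011/0.155 = 0.0071; Haaland: 1/√f = -1.8 log₁₀[0.000964 + 3.56e-06] = 5.426, so f = 0.03397.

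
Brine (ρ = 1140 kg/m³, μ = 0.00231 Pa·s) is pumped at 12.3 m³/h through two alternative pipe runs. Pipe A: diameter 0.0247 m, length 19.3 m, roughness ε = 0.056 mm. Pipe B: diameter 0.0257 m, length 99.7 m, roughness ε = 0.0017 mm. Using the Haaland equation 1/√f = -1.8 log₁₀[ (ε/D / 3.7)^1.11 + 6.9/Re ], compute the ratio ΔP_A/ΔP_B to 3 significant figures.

Pipe A: V = Q/A = 0.003417/0.0004792 = 7.13 m/s; Re = 8.692e+04; ε/D = 0.00227; Haaland → f = 0.02586; ΔP_A = f(L/D)(ρV²/2) = 5.856e+05 Pa.
Pipe B: V = Q/A = 0.003417/0.0005187 = 6.586 m/s; Re = 8.354e+04; ε/D = 6.61e-05; Haaland → f = 0.01876; ΔP_B = f(L/D)(ρV²/2) = 1.8e+06 Pa.
ΔP_A/ΔP_B = 5.856e+05/1.8e+06 = 0.325.

ΔP_A/ΔP_B ≈ 0.325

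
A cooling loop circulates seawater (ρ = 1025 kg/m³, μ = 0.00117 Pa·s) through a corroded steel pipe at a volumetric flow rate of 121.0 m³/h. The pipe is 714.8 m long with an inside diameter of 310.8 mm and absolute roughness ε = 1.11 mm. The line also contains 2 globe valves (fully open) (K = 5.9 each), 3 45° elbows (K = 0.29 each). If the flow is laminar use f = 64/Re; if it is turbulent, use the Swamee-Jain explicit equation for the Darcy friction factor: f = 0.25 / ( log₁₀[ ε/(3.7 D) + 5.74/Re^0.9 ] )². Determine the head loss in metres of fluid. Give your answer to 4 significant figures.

h_f ≈ 0.7871 m

Q = 121.0 m³/h = 121.0/3600 = 0.03361 m³/s.
Cross-sectional area A = πD²/4 = π(0.3108)²/4 = 0.07587 m²; mean velocity V = Q/A = 0.03361/0.07587 = 0.443 m/s.
Reynolds number Re = ρVD/μ = 1025 · 0.443 · 0.3108 / 0.00117 = 1.206e+05.
Re > 4000 → turbulent. Relative roughness ε/D = 0.00111/0.3108 = 0.00357. Swamee-Jain: f = 0.25/(log₁₀[0.00357/3.7 + 5.74/1.206e+05^0.9])² = 0.25/(log₁₀[0.000965 + 0.000153])² = 0.25/(-2.951)² = 0.0287.
Total minor-loss coefficient ΣK = 2·5.9 + 3·0.29 = 12.7.
ΔP = [f·L/D + ΣK]·(ρV²/2) = [0.0287·714.8/0.3108 + 12.7]·(1025·0.443²/2) = [66.01 + 12.7]·100.6 = 7914 Pa.
Head loss h_f = ΔP/(ρg) = 7914/(1025·9.81) = 0.7871 m.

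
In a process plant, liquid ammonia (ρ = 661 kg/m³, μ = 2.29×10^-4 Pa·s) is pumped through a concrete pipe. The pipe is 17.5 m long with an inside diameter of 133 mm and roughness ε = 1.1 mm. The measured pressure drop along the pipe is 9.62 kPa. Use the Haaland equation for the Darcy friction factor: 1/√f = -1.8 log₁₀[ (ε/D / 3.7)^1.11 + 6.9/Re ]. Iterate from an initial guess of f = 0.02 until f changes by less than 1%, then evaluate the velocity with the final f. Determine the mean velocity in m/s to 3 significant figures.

V ≈ 2.49 m/s

Rearranging Darcy-Weisbach: V = √(2·ΔP·D/(f·L·ρ)). With ε/D = 0.0011/0.133 = 0.00827, iterate starting from f = 0.02:
  f = 0.02 → V = √(2·9620·0.133/(0.02·17.5·661)) = 3.326 m/s; Re = ρVD/μ = 1.277e+06; f → 0.0357
  f = 0.0357 → V = 2.489 m/s; Re = 9.556e+05; f → 0.03572
Converged (Δf/f < 1%). With the final f = 0.03572: V = √(2·9620·0.133/(0.03572·17.5·661)) = 2.489 m/s.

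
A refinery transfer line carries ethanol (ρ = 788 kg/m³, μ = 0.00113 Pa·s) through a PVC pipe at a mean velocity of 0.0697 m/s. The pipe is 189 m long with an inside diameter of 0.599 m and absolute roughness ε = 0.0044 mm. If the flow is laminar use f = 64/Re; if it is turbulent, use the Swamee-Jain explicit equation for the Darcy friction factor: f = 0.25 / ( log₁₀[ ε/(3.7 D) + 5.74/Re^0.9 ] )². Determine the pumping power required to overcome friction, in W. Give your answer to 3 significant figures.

Reynolds number Re = ρVD/μ = 788 · 0.0697 · 0.599 / 0.00113 = 2.911e+04.
Re > 4000 → turbulent. Relative roughness ε/D = 4.4e-06/0.599 = 7.35e-06. Swamee-Jain: f = 0.25/(log₁₀[7.35e-06/3.7 + 5.74/2.911e+04^0.9])² = 0.25/(log₁₀[1.99e-06 + 0.000551])² = 0.25/(-3.257)² = 0.02356.
Darcy-Weisbach: ΔP = f(L/D)(ρV²/2) = 0.02356·(189/0.599)·(788·0.0697²/2) = 0.02356·315.5·1.914 = 14.23 Pa.
Q = V·A = 0.0697·0.2818 = 0.01964 m³/s.
Pumping power P = QΔP = 0.01964·14.23 = 0.2795 W = 0.280 W.

P ≈ 0.280 W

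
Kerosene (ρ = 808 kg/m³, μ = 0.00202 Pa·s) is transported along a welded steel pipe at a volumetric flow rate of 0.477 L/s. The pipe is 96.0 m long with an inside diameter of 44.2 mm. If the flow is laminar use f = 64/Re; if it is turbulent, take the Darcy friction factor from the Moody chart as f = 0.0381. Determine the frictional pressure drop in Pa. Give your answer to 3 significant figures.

ΔP ≈ 3230 Pa

Q = 0.477 L/s = 0.477/1000 = 0.000477 m³/s.
Cross-sectional area A = πD²/4 = π(0.0442)²/4 = 0.001534 m²; mean velocity V = Q/A = 0.000477/0.001534 = 0.3109 m/s.
Reynolds number Re = ρVD/μ = 808 · 0.3109 · 0.0442 / 0.00202 = 5496.
Re > 4000 → turbulent; use the Moody-chart value f = 0.0381.
Darcy-Weisbach: ΔP = f(L/D)(ρV²/2) = 0.0381·(96/0.0442)·(808·0.3109²/2) = 0.0381·2172·39.04 = 3231 Pa.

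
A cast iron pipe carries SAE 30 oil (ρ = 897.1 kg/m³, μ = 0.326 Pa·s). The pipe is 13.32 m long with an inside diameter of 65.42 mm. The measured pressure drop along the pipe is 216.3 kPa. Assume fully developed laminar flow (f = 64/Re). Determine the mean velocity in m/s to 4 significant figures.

V ≈ 6.662 m/s

For laminar flow, f = 64/Re with Re = ρVD/μ, so Darcy-Weisbach reduces to ΔP = 32μLV/D². Solving for V: V = ΔP·D²/(32μL) = 2.163e+05·(0.06542)²/(32·0.326·13.32) = 6.662 m/s.
Check: Re = ρVD/μ = 897.1·6.662·0.06542/0.326 = 1199 < 2300, so the laminar assumption holds.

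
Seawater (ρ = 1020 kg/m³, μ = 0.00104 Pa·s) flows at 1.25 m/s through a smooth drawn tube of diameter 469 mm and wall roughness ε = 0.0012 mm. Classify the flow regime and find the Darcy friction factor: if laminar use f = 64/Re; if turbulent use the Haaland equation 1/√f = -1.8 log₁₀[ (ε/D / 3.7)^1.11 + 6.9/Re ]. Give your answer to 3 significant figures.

f ≈ 0.0128

Re = ρVD/μ = 1020·1.25·0.469/0.00104 = 5.75e+05.
Re > 4000 → turbulent. ε/D = 1.2e-06/0.469 = 2.56e-06; Haaland: 1/√f = -1.8 log₁₀[1.45e-07 + 1.2e-05] = 8.848, so f = 0.01277.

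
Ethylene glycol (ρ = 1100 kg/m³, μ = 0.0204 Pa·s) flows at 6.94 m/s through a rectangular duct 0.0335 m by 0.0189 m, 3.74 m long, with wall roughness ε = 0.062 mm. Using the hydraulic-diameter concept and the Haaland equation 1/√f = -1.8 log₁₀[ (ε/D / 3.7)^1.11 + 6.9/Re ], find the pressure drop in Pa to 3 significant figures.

Hydraulic diameter D_h = 4A/P = 4·(0.0335·0.0189)/(2·(0.0335+0.0189)) = 0.002533/0.1048 = 0.02417 m.
Re = ρVD_h/μ = 1100·6.94·0.02417/0.0204 = 9043.
ε/D_h = 6.2e-05/0.02417 = 0.00257; Haaland gives 1/√f = -1.8 log₁₀[0.000312+0.000763] = 5.344, so f = 0.03502.
ΔP = f(L/D_h)(ρV²/2) = 0.03502·3.74/0.02417·2.649e+04 = 1.436e+05 Pa.

ΔP ≈ 144000 Pa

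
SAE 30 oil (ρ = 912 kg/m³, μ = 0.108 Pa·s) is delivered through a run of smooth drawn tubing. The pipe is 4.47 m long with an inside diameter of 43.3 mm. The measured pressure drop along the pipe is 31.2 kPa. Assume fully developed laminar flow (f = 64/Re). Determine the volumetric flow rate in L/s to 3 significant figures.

Q ≈ 5.58 L/s

For laminar flow, f = 64/Re with Re = ρVD/μ, so Darcy-Weisbach reduces to ΔP = 32μLV/D². Solving for V: V = ΔP·D²/(32μL) = 3.12e+04·(0.0433)²/(32·0.108·4.47) = 3.787 m/s.
Check: Re = ρVD/μ = 912·3.787·0.0433/0.108 = 1385 < 2300, so the laminar assumption holds.
Q = V·A = 3.787·(π/4·0.0433²) = 0.005576 m³/s = 5.58 L/s.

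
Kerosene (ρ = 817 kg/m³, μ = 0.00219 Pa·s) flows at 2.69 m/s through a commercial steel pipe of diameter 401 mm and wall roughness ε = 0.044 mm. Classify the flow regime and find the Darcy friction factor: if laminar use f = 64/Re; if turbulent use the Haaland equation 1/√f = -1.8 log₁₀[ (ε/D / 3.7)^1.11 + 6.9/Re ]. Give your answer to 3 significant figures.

f ≈ 0.0147

Re = ρVD/μ = 817·2.69·0.401/0.00219 = 4.024e+05.
Re > 4000 → turbulent. ε/D = 4.4e-05/0.401 = 0.00011; Haaland: 1/√f = -1.8 log₁₀[9.42e-06 + 1.71e-05] = 8.236, so f = 0.01474.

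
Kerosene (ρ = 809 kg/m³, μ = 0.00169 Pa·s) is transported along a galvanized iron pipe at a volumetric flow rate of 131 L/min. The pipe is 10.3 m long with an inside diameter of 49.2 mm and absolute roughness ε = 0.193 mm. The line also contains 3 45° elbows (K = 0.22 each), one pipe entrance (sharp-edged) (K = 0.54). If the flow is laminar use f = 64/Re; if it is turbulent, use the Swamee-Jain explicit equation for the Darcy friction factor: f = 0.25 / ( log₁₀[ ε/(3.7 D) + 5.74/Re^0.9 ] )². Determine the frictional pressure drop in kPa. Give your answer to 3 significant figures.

ΔP ≈ 4.25 kPa

Q = 131 L/min = 131/60000 = 0.002183 m³/s.
Cross-sectional area A = πD²/4 = π(0.0492)²/4 = 0.001901 m²; mean velocity V = Q/A = 0.002183/0.001901 = 1.148 m/s.
Reynolds number Re = ρVD/μ = 809 · 1.148 · 0.0492 / 0.00169 = 2.705e+04.
Re > 4000 → turbulent. Relative roughness ε/D = 0.000193/0.0492 = 0.00392. Swamee-Jain: f = 0.25/(log₁₀[0.00392/3.7 + 5.74/2.705e+04^0.9])² = 0.25/(log₁₀[0.00106 + 0.000589])² = 0.25/(-2.783)² = 0.03228.
Total minor-loss coefficient ΣK = 3·0.22 + 1·0.54 = 1.2.
ΔP = [f·L/D + ΣK]·(ρV²/2) = [0.03228·10.3/0.0492 + 1.2]·(809·1.148²/2) = [6.759 + 1.2]·533.5 = 4246 Pa.
ΔP = 4246 Pa = 4.25 kPa.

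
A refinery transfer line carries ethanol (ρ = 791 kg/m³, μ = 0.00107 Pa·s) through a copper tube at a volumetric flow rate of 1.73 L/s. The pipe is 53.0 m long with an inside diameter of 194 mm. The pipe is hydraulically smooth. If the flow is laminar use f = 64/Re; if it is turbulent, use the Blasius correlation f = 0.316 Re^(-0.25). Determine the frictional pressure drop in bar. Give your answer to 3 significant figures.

Q = 1.73 L/s = 1.73/1000 = 0.00173 m³/s.
Cross-sectional area A = πD²/4 = π(0.194)²/4 = 0.02956 m²; mean velocity V = Q/A = 0.00173/0.02956 = 0.05853 m/s.
Reynolds number Re = ρVD/μ = 791 · 0.05853 · 0.194 / 0.00107 = 8394.
Re > 4000 → turbulent. Smooth-pipe (Blasius): f = 0.316 Re^(-0.25) = 0.316/(8394)^0.25 = 0.03301.
Darcy-Weisbach: ΔP = f(L/D)(ρV²/2) = 0.03301·(53/0.194)·(791·0.05853²/2) = 0.03301·273.2·1.355 = 12.22 Pa.
ΔP = 12.22 Pa = 1.22×10^-4 bar.

ΔP ≈ 1.22×10^-4 bar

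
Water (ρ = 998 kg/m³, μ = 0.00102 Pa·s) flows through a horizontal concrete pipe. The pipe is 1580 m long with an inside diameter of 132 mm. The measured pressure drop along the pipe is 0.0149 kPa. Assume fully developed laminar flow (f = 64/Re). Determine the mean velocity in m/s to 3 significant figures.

V ≈ 0.00503 m/s

For laminar flow, f = 64/Re with Re = ρVD/μ, so Darcy-Weisbach reduces to ΔP = 32μLV/D². Solving for V: V = ΔP·D²/(32μL) = 14.9·(0.132)²/(32·0.00102·1580) = 0.005034 m/s.
Check: Re = ρVD/μ = 998·0.005034·0.132/0.00102 = 650.2 < 2300, so the laminar assumption holds.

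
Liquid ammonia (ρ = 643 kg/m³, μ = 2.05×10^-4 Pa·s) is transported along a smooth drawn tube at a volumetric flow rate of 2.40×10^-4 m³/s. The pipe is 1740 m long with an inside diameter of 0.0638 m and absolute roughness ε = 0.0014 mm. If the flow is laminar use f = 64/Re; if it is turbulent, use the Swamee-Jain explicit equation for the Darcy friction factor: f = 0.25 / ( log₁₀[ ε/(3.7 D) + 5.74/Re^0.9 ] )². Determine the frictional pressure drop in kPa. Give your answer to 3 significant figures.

ΔP ≈ 1.37 kPa

Cross-sectional area A = πD²/4 = π(0.0638)²/4 = 0.003197 m²; mean velocity V = Q/A = 0.00024/0.003197 = 0.07507 m/s.
Reynolds number Re = ρVD/μ = 643 · 0.07507 · 0.0638 / 0.000205 = 1.502e+04.
Re > 4000 → turbulent. Relative roughness ε/D = 1.4e-06/0.0638 = 2.19e-05. Swamee-Jain: f = 0.25/(log₁₀[2.19e-05/3.7 + 5.74/1.502e+04^0.9])² = 0.25/(log₁₀[5.93e-06 + 0.001])² = 0.25/(-2.998)² = 0.02782.
Darcy-Weisbach: ΔP = f(L/D)(ρV²/2) = 0.02782·(1740/0.0638)·(643·0.07507²/2) = 0.02782·2.727e+04·1.812 = 1375 Pa.
ΔP = 1375 Pa = 1.37 kPa.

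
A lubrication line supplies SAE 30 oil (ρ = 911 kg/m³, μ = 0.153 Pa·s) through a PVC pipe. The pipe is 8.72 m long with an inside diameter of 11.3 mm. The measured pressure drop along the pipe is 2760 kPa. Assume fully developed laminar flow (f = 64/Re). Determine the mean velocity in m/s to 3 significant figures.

For laminar flow, f = 64/Re with Re = ρVD/μ, so Darcy-Weisbach reduces to ΔP = 32μLV/D². Solving for V: V = ΔP·D²/(32μL) = 2.76e+06·(0.0113)²/(32·0.153·8.72) = 8.255 m/s.
Check: Re = ρVD/μ = 911·8.255·0.0113/0.153 = 555.4 < 2300, so the laminar assumption holds.

V ≈ 8.25 m/s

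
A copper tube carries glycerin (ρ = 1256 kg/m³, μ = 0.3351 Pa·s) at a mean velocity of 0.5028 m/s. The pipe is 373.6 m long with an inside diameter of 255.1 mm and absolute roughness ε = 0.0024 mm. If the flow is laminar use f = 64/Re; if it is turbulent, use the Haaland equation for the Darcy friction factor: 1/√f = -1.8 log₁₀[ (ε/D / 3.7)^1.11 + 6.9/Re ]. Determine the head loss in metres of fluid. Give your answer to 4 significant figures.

Reynolds number Re = ρVD/μ = 1256 · 0.5028 · 0.2551 / 0.335 = 480.8.
Re < 2300 → laminar flow, so f = 64/Re = 64/480.8 = 0.1331 (the turbulent correlation is not needed).
Darcy-Weisbach: ΔP = f(L/D)(ρV²/2) = 0.1331·(373.6/0.2551)·(1256·0.5028²/2) = 0.1331·1465·158.8 = 3.095e+04 Pa.
Head loss h_f = ΔP/(ρg) = 3.095e+04/(1256·9.81) = 2.512 m.

h_f ≈ 2.512 m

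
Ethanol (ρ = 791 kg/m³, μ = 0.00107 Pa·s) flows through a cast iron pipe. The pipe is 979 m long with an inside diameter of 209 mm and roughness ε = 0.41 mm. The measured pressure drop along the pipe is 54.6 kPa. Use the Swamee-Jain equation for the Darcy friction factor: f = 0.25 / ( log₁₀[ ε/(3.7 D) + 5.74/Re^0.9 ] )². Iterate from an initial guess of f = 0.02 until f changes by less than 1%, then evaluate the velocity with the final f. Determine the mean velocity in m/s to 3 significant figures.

V ≈ 1.10 m/s

Rearranging Darcy-Weisbach: V = √(2·ΔP·D/(f·L·ρ)). With ε/D = 0.00041/0.209 = 0.00196, iterate starting from f = 0.02:
  f = 0.02 → V = √(2·5.46e+04·0.209/(0.02·979·791)) = 1.214 m/s; Re = ρVD/μ = 1.876e+05; f → 0.02444
  f = 0.02444 → V = 1.098 m/s; Re = 1.697e+05; f → 0.02454
Converged (Δf/f < 1%). With the final f = 0.02454: V = √(2·5.46e+04·0.209/(0.02454·979·791)) = 1.096 m/s.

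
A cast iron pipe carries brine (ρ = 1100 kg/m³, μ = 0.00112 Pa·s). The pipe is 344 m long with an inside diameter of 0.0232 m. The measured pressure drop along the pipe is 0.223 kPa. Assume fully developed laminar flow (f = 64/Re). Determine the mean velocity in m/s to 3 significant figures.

For laminar flow, f = 64/Re with Re = ρVD/μ, so Darcy-Weisbach reduces to ΔP = 32μLV/D². Solving for V: V = ΔP·D²/(32μL) = 223·(0.0232)²/(32·0.00112·344) = 0.009735 m/s.
Check: Re = ρVD/μ = 1100·0.009735·0.0232/0.00112 = 221.8 < 2300, so the laminar assumption holds.

V ≈ 0.00974 m/s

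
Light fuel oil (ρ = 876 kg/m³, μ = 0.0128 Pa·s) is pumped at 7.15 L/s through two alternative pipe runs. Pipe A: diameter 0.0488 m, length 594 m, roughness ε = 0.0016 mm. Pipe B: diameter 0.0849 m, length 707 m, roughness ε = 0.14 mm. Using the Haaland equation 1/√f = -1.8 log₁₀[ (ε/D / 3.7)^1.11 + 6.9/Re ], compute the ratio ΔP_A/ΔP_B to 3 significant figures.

Pipe A: V = Q/A = 0.00715/0.00187 = 3.823 m/s; Re = 1.277e+04; ε/D = 3.28e-05; Haaland → f = 0.02895; ΔP_A = f(L/D)(ρV²/2) = 2.255e+06 Pa.
Pipe B: V = Q/A = 0.00715/0.005661 = 1.263 m/s; Re = 7338; ε/D = 0.00165; Haaland → f = 0.03555; ΔP_B = f(L/D)(ρV²/2) = 2.068e+05 Pa.
ΔP_A/ΔP_B = 2.255e+06/2.068e+05 = 10.9.

ΔP_A/ΔP_B ≈ 10.9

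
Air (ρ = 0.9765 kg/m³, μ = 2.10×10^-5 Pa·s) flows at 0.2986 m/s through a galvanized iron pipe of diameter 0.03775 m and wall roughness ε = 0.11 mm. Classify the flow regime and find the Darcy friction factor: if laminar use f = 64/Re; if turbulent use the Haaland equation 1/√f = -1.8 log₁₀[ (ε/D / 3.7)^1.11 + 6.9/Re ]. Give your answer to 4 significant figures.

f ≈ 0.1221

Re = ρVD/μ = 0.9765·0.2986·0.03775/2.1e-05 = 524.2.
Re < 2300 → laminar, so f = 64/Re = 0.1221 (roughness is irrelevant in laminar flow).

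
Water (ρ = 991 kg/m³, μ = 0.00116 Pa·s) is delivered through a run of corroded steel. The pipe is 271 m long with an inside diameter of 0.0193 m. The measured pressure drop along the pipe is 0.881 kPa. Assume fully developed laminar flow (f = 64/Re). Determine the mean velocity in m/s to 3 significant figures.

V ≈ 0.0326 m/s

For laminar flow, f = 64/Re with Re = ρVD/μ, so Darcy-Weisbach reduces to ΔP = 32μLV/D². Solving for V: V = ΔP·D²/(32μL) = 881·(0.0193)²/(32·0.00116·271) = 0.03262 m/s.
Check: Re = ρVD/μ = 991·0.03262·0.0193/0.00116 = 537.9 < 2300, so the laminar assumption holds.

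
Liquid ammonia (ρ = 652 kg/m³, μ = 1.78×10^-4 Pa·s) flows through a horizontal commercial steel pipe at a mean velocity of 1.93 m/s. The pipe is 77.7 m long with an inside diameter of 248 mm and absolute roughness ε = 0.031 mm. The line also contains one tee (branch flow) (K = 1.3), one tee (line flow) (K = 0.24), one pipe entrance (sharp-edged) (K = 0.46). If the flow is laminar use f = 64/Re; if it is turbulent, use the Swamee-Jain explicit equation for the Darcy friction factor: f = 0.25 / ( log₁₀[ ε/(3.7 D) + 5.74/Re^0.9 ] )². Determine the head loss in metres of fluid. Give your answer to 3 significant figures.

Reynolds number Re = ρVD/μ = 652 · 1.93 · 0.248 / 0.000178 = 1.753e+06.
Re > 4000 → turbulent. Relative roughness ε/D = 3.1e-05/0.248 = 0.000125. Swamee-Jain: f = 0.25/(log₁₀[0.000125/3.7 + 5.74/1.753e+06^0.9])² = 0.25/(log₁₀[3.38e-05 + 1.38e-05])² = 0.25/(-4.323)² = 0.01338.
Total minor-loss coefficient ΣK = 1·1.3 + 1·0.24 + 1·0.46 = 2.
ΔP = [f·L/D + ΣK]·(ρV²/2) = [0.01338·77.7/0.248 + 2]·(652·1.93²/2) = [4.192 + 2]·1214 = 7519 Pa.
Head loss h_f = ΔP/(ρg) = 7519/(652·9.81) = 1.18 m.

h_f ≈ 1.18 m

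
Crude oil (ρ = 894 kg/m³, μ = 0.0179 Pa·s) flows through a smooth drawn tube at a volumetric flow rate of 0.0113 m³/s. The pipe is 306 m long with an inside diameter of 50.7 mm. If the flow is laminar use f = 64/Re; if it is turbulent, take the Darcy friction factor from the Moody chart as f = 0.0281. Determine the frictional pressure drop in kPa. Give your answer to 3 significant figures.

ΔP ≈ 2380 kPa

Cross-sectional area A = πD²/4 = π(0.0507)²/4 = 0.002019 m²; mean velocity V = Q/A = 0.0113/0.002019 = 5.597 m/s.
Reynolds number Re = ρVD/μ = 894 · 5.597 · 0.0507 / 0.0179 = 1.417e+04.
Re > 4000 → turbulent; use the Moody-chart value f = 0.0281.
Darcy-Weisbach: ΔP = f(L/D)(ρV²/2) = 0.0281·(306/0.0507)·(894·5.597²/2) = 0.0281·6036·1.4e+04 = 2.375e+06 Pa.
ΔP = 2.375e+06 Pa = 2380 kPa.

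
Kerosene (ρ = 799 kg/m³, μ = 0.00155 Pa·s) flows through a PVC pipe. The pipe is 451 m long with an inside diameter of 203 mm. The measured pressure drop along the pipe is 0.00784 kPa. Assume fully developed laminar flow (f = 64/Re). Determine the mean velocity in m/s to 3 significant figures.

V ≈ 0.0144 m/s

For laminar flow, f = 64/Re with Re = ρVD/μ, so Darcy-Weisbach reduces to ΔP = 32μLV/D². Solving for V: V = ΔP·D²/(32μL) = 7.84·(0.203)²/(32·0.00155·451) = 0.01444 m/s.
Check: Re = ρVD/μ = 799·0.01444·0.203/0.00155 = 1511 < 2300, so the laminar assumption holds.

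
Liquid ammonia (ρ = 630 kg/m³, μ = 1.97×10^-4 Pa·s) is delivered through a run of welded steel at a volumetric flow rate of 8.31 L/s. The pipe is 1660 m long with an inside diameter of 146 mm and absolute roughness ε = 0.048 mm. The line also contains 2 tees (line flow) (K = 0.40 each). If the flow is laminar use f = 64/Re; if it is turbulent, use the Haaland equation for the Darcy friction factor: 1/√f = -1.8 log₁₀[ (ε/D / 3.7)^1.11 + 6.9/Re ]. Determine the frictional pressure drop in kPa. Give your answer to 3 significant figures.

ΔP ≈ 15.4 kPa

Q = 8.31 L/s = 8.31/1000 = 0.00831 m³/s.
Cross-sectional area A = πD²/4 = π(0.146)²/4 = 0.01674 m²; mean velocity V = Q/A = 0.00831/0.01674 = 0.4964 m/s.
Reynolds number Re = ρVD/μ = 630 · 0.4964 · 0.146 / 0.000197 = 2.318e+05.
Re > 4000 → turbulent. Relative roughness ε/D = 4.8e-05/0.146 = 0.000329. Haaland: 1/√f = -1.8 log₁₀[(0.000329/3.7)^1.11 + 6.9/2.318e+05] = -1.8 log₁₀[3.18e-05 + 2.98e-05] = 7.579, so f = 0.01741.
Total minor-loss coefficient ΣK = 2·0.4 = 0.8.
ΔP = [f·L/D + ΣK]·(ρV²/2) = [0.01741·1660/0.146 + 0.8]·(630·0.4964²/2) = [198 + 0.8]·77.61 = 1.543e+04 Pa.
ΔP = 1.543e+04 Pa = 15.4 kPa.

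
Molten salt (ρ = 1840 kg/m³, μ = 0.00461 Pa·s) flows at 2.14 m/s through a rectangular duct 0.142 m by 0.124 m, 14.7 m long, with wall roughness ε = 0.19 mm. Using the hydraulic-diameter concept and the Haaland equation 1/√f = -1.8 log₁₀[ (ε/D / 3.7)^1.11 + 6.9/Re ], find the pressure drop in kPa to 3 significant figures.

Hydraulic diameter D_h = 4A/P = 4·(0.142·0.124)/(2·(0.142+0.124)) = 0.07043/0.532 = 0.1324 m.
Re = ρVD_h/μ = 1840·2.14·0.1324/0.00461 = 1.131e+05.
ε/D_h = 0.00019/0.1324 = 0.00144; Haaland gives 1/√f = -1.8 log₁₀[0.000163+6.1e-05] = 6.568, so f = 0.02318.
ΔP = f(L/D_h)(ρV²/2) = 0.02318·14.7/0.1324·4213 = 1.085e+04 Pa.
ΔP = 10.8 kPa.

ΔP ≈ 10.8 kPa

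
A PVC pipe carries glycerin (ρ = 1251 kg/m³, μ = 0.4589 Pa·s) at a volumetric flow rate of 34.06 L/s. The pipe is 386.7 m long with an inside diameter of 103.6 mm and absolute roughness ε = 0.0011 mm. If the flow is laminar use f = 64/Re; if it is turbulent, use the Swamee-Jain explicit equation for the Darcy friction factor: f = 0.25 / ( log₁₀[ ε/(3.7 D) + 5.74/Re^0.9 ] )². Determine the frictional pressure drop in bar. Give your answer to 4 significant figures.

Q = 34.06 L/s = 34.06/1000 = 0.03406 m³/s.
Cross-sectional area A = πD²/4 = π(0.1036)²/4 = 0.00843 m²; mean velocity V = Q/A = 0.03406/0.00843 = 4.041 m/s.
Reynolds number Re = ρVD/μ = 1251 · 4.041 · 0.1036 / 0.459 = 1141.
Re < 2300 → laminar flow, so f = 64/Re = 64/1141 = 0.05608 (the turbulent correlation is not needed).
Darcy-Weisbach: ΔP = f(L/D)(ρV²/2) = 0.05608·(386.7/0.1036)·(1251·4.041²/2) = 0.05608·3733·1.021e+04 = 2.138e+06 Pa.
ΔP = 2.138e+06 Pa = 21.38 bar.

ΔP ≈ 21.38 bar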